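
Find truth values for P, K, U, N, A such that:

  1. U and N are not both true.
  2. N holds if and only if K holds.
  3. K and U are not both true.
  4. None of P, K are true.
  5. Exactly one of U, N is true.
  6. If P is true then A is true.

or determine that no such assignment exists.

P = False, K = False, U = True, N = False, A = False

  (1) U=T, N=F — not both ✓
  (2) N=F, K=F — same ✓
  (3) K=F, U=T — not both ✓
  (4) {P, K}: 0 true — none ✓
  (5) {U, N}: 1 true — exactly one ✓
  (6) P=F ⇒ A: vacuous ✓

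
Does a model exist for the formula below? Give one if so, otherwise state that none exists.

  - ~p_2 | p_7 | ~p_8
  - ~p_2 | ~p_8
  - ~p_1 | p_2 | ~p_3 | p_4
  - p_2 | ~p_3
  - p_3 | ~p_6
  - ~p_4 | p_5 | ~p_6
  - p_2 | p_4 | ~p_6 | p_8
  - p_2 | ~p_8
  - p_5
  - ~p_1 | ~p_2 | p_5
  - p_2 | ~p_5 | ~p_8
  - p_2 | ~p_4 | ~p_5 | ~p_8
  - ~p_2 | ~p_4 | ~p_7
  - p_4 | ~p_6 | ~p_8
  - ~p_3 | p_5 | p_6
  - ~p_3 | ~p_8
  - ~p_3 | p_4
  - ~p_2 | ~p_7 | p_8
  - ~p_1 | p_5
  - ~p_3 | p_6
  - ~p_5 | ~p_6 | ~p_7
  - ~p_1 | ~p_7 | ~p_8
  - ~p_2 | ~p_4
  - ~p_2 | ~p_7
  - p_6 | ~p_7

p_1 = False, p_2 = True, p_3 = False, p_4 = False, p_5 = True, p_6 = False, p_7 = False, p_8 = False

Unit clause (p_5) forces p_5 = True.
Set p_1 = False.
Set p_2 = True.
  then (~p_2 | ~p_8) forces p_8 = False.
  then (~p_2 | ~p_7 | p_8) forces p_7 = False.
  then (~p_2 | ~p_4) forces p_4 = False.
  then (~p_3 | p_4) forces p_3 = False.
  then (p_3 | ~p_6) forces p_6 = False.
All clauses satisfied.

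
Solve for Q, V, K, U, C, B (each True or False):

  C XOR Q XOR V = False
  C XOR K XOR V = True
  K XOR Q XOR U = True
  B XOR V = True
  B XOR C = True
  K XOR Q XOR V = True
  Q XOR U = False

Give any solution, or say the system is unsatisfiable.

Q = False, V = False, K = True, U = False, C = False, B = True

C XOR Q XOR V = F XOR F XOR F = False ✓
C XOR K XOR V = F XOR T XOR F = True ✓
K XOR Q XOR U = T XOR F XOR F = True ✓
B XOR V = T XOR F = True ✓
B XOR C = T XOR F = True ✓
K XOR Q XOR V = T XOR F XOR F = True ✓
Q XOR U = F XOR F = False ✓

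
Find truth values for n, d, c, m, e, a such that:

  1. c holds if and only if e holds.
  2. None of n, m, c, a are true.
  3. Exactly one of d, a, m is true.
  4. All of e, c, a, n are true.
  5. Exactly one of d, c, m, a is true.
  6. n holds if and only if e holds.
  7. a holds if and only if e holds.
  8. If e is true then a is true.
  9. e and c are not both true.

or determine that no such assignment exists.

Case n = True:
  Constraint (2) is violated (n=T) — contradiction.
Case n = False:
  Constraint (4) is violated (n=F) — contradiction.
Both cases fail — unsatisfiable.

Unsatisfiable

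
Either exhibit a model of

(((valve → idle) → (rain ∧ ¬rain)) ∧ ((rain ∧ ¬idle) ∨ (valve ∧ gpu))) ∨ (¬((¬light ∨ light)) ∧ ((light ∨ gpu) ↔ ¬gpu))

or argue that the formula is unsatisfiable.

valve = True, gpu = True, rain = False, light = True, idle = False

  (((valve → idle) → (rain ∧ ¬rain)) ∧ ((rain ∧ ¬idle) ∨ (valve ∧ gpu))) ∨ (¬((¬light ∨ light)) ∧ ((light ∨ gpu) ↔ ¬gpu)) = True
    ((valve → idle) → (rain ∧ ¬rain)) ∧ ((rain ∧ ¬idle) ∨ (valve ∧ gpu)) = True
      (valve → idle) → (rain ∧ ¬rain) = True
        valve → idle = False
        rain ∧ ¬rain = False
          ¬rain = True
      (rain ∧ ¬idle) ∨ (valve ∧ gpu) = True
        rain ∧ ¬idle = False
          ¬idle = True
        valve ∧ gpu = True
    ¬((¬light ∨ light)) ∧ ((light ∨ gpu) ↔ ¬gpu) = False
      ¬((¬light ∨ light)) = False
        ¬light ∨ light = True
          ¬light = False
      (light ∨ gpu) ↔ ¬gpu = False
        light ∨ gpu = True
        ¬gpu = False
The formula evaluates to True.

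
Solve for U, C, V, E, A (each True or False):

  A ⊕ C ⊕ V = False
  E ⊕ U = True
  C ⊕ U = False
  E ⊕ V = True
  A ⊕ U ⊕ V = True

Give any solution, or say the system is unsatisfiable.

Unsatisfiable

Adding constraints 1, 3, 5 mod 2: every variable appears an even number of times on the left, so the left side is 0.
But the right sides sum to 1 (mod 2). 0 ≠ 1 — the system is inconsistent.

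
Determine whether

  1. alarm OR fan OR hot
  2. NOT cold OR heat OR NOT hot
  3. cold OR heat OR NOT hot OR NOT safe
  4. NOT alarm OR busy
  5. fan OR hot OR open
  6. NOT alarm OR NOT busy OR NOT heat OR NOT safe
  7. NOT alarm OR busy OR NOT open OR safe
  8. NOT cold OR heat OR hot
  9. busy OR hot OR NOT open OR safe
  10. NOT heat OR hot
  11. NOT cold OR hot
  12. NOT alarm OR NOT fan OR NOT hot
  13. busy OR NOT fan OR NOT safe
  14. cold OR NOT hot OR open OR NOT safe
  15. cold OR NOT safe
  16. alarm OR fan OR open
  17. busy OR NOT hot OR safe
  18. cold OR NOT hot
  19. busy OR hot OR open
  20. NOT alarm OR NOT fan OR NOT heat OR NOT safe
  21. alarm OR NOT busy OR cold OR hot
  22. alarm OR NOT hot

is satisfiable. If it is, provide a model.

heat = False; alarm = True; hot = False; cold = False; safe = False; fan = False; open = True; busy = True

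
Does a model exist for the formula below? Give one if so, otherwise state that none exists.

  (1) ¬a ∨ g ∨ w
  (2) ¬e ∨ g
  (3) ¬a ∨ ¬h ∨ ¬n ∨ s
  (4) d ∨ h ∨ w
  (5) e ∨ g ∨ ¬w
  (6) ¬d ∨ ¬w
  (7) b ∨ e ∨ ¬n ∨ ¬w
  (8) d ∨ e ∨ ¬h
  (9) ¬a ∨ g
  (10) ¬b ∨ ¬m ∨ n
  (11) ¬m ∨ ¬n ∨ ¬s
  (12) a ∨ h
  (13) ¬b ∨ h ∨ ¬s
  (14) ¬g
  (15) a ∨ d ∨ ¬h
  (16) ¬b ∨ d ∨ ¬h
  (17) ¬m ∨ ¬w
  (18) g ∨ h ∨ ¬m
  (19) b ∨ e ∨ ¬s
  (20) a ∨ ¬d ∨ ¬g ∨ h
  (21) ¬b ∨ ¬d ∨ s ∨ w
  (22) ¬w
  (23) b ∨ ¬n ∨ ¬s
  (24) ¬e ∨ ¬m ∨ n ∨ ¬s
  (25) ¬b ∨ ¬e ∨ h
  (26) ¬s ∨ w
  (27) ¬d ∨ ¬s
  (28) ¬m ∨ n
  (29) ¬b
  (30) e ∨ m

Unit clause (¬g) forces g = False.
Unit clause (¬w) forces w = False.
In (¬s ∨ w) only ¬s is left, so s = False.
Unit clause (¬b) forces b = False.
In (¬a ∨ g ∨ w) only ¬a is left, so a = False.
In (¬e ∨ g) only ¬e is left, so e = False.
In (a ∨ h) only h is left, so h = True.
In (a ∨ d ∨ ¬h) only d is left, so d = True.
In (e ∨ m) only m is left, so m = True.
In (¬m ∨ n) only n is left, so n = True.
All clauses satisfied.

g=F, w=F, m=T, s=F, e=F, b=F, d=T, a=F, h=T, n=T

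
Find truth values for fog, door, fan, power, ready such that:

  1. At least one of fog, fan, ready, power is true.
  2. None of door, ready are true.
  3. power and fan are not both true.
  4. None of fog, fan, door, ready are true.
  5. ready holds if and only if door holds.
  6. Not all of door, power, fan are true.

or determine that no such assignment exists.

fog=F, door=F, fan=F, power=T, ready=F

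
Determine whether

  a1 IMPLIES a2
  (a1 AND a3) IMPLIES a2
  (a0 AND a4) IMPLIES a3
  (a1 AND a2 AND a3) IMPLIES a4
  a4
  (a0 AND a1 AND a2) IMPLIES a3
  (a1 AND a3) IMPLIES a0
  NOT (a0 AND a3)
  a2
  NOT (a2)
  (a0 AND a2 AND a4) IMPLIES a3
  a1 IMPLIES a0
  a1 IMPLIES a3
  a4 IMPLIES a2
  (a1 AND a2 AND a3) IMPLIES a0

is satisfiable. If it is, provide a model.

Unsatisfiable

Case a2 = True:
  Clause (NOT a2) is falsified — contradiction.
Case a2 = False:
  Clause (a2) is falsified — contradiction.
Both cases fail, so the formula is unsatisfiable.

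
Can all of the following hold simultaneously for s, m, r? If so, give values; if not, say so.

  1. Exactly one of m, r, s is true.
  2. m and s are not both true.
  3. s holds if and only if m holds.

s: False, m: False, r: True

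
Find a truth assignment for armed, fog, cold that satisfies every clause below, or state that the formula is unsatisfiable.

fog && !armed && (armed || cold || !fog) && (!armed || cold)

armed=F, fog=T, cold=T

Unit clause (fog) forces fog = True.
Unit clause (!armed) forces armed = False.
In (armed || cold || !fog) only cold is left, so cold = True.
All clauses satisfied.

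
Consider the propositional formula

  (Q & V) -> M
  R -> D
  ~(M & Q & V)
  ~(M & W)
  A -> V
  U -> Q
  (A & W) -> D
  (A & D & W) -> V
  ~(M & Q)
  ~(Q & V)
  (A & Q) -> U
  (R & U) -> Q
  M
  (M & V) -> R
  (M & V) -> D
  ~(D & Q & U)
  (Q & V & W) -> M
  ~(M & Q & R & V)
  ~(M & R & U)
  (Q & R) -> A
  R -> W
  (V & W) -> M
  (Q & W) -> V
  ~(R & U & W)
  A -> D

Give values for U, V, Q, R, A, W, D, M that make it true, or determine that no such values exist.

Unit clause (M) forces M = True.
In (~M | ~Q) only ~Q is left, so Q = False.
In (~M | ~W) only ~W is left, so W = False.
In (Q | ~U) only ~U is left, so U = False.
In (~R | W) only ~R is left, so R = False.
In (~M | R | ~V) only ~V is left, so V = False.
In (~A | V) only ~A is left, so A = False.
Set D = False.
All clauses satisfied.

U: False, V: False, Q: False, R: False, A: False, W: False, D: False, M: True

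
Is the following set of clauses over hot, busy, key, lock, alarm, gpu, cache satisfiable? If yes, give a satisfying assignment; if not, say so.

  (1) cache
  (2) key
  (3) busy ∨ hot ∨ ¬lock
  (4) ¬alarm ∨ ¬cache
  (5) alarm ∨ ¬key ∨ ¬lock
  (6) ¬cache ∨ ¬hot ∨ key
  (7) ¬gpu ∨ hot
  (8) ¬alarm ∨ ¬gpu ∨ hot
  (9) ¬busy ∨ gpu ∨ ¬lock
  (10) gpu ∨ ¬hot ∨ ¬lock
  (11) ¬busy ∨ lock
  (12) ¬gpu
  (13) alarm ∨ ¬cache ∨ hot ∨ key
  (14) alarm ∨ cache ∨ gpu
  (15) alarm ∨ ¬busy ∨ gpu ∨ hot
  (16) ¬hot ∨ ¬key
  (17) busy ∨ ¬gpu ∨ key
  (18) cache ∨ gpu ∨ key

Unit clause (cache) forces cache = True.
Unit clause (key) forces key = True.
In (¬alarm ∨ ¬cache) only ¬alarm is left, so alarm = False.
In (alarm ∨ ¬key ∨ ¬lock) only ¬lock is left, so lock = False.
In (¬busy ∨ lock) only ¬busy is left, so busy = False.
Unit clause (¬gpu) forces gpu = False.
In (¬hot ∨ ¬key) only ¬hot is left, so hot = False.
All clauses satisfied.

hot=F, busy=F, key=T, lock=F, alarm=F, gpu=F, cache=T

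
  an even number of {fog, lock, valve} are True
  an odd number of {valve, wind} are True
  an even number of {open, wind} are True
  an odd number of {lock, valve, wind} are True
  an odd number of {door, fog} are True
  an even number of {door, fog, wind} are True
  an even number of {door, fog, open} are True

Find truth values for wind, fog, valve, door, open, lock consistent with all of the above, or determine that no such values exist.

wind = True, fog = False, valve = False, door = True, open = True, lock = False

{fog, lock, valve}: 0 true → even ✓
{valve, wind}: 1 true → odd ✓
{open, wind}: 2 true → even ✓
{lock, valve, wind}: 1 true → odd ✓
{door, fog}: 1 true → odd ✓
{door, fog, wind}: 2 true → even ✓
{door, fog, open}: 2 true → even ✓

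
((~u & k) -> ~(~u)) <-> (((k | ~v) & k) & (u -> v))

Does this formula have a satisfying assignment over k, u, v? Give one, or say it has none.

k=T; u=T; v=T

  ((~u & k) -> ~(~u)) <-> (((k | ~v) & k) & (u -> v)) = True
    (~u & k) -> ~(~u) = True
      ~u & k = False
        ~u = False
      ~(~u) = True
        ~u = False
    ((k | ~v) & k) & (u -> v) = True
      (k | ~v) & k = True
        k | ~v = True
          ~v = False
      u -> v = True
The formula evaluates to True.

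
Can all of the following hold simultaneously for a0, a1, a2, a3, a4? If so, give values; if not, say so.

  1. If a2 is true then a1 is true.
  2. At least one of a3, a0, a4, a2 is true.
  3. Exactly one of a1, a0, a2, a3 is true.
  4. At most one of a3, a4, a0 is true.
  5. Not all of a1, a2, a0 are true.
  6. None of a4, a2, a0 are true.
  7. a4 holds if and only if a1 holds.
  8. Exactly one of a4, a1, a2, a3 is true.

a0: False; a1: False; a2: False; a3: True; a4: False

  (1) a2=F ⇒ a1: vacuous ✓
  (2) {a3, a0, a4, a2}: 1 true — at least one ✓
  (3) {a1, a0, a2, a3}: 1 true — exactly one ✓
  (4) {a3, a4, a0}: 1 true — at most one ✓
  (5) {a1, a2, a0}: 0/3 true — not all ✓
  (6) {a4, a2, a0}: 0 true — none ✓
  (7) a4=F, a1=F — same ✓
  (8) {a4, a1, a2, a3}: 1 true — exactly one ✓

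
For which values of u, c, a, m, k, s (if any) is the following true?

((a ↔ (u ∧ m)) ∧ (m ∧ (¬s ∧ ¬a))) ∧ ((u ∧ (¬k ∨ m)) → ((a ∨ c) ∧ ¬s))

u = False, c = True, a = False, m = True, k = True, s = False

  (a ↔ (u ∧ m)) ∧ (m ∧ (¬s ∧ ¬a)) = True
    a ↔ (u ∧ m) = True
      u ∧ m = False
    m ∧ (¬s ∧ ¬a) = True
      ¬s ∧ ¬a = True
        ¬s = True
        ¬a = True
  (u ∧ (¬k ∨ m)) → ((a ∨ c) ∧ ¬s) = True
    u ∧ (¬k ∨ m) = False
      ¬k ∨ m = True
        ¬k = False
    (a ∨ c) ∧ ¬s = True
      a ∨ c = True
      ¬s = True
Both conjuncts True, so the formula holds.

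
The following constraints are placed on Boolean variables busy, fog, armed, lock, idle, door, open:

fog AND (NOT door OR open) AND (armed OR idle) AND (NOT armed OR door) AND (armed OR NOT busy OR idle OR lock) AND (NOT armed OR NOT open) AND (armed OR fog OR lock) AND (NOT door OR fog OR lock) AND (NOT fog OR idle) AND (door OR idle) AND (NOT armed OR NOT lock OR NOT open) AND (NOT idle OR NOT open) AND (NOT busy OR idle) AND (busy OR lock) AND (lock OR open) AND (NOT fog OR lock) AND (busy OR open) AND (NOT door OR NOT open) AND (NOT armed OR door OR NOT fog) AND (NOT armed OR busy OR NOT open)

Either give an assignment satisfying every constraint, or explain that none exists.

busy = True; fog = True; armed = False; lock = True; idle = True; door = False; open = False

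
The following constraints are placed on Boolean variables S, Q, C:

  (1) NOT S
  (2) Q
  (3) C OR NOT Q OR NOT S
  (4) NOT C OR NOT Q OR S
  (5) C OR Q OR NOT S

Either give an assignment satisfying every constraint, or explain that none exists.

Unit clause (NOT S) forces S = False.
Unit clause (Q) forces Q = True.
In (NOT C OR NOT Q OR S) only NOT C is left, so C = False.
Check each clause:
  (NOT S): NOT S holds.
  (Q): Q holds.
  (C OR NOT Q OR NOT S): NOT S holds.
  (NOT C OR NOT Q OR S): NOT C holds.
  (C OR Q OR NOT S): Q holds.
All clauses satisfied.

S=F, Q=T, C=F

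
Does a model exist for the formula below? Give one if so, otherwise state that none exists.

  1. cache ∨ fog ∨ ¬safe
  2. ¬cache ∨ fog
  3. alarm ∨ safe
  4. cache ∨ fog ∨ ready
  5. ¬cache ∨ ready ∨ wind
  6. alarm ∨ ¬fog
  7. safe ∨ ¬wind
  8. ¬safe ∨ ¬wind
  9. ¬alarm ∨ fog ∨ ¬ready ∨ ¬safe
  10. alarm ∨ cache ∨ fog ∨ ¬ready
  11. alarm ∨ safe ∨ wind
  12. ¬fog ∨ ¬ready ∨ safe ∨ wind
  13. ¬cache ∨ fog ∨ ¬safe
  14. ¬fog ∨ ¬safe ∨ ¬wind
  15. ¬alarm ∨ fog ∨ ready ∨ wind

Set safe = True.
  then (¬safe ∨ ¬wind) forces wind = False.
Set cache = False.
  then (cache ∨ fog ∨ ¬safe) forces fog = True.
  then (alarm ∨ ¬fog) forces alarm = True.
Set ready = False.
All clauses satisfied.

safe = True, cache = False, wind = False, fog = True, alarm = True, ready = False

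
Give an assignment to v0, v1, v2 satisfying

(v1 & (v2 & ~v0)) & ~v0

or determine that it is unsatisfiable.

v0 = False, v1 = True, v2 = True

  v1 & (v2 & ~v0) = True
    v2 & ~v0 = True
      ~v0 = True
  ~v0 = True
Both conjuncts True, so the formula holds.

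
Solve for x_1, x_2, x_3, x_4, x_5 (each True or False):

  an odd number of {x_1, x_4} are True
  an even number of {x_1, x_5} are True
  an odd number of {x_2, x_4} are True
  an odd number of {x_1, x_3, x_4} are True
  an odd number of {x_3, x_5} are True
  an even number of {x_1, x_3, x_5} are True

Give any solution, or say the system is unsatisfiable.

x_1 = True, x_2 = True, x_3 = False, x_4 = False, x_5 = True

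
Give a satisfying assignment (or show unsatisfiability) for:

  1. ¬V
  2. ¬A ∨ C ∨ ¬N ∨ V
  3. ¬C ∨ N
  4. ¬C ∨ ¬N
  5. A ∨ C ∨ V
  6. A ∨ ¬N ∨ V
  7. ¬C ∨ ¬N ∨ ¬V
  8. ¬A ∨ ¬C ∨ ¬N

C = False; N = False; A = True; V = False

Unit clause (¬V) forces V = False.
Try C = True:
  (¬C ∨ N) forces N = True.
  clause (¬C ∨ ¬N) is falsified — backtrack.
So C = False.
  then (A ∨ C ∨ V) forces A = True.
  then (¬A ∨ C ∨ ¬N ∨ V) forces N = False.
Check each clause:
  (¬V): ¬V holds.
  (¬A ∨ C ∨ ¬N ∨ V): ¬N holds.
  (¬C ∨ N): ¬C holds.
  (¬C ∨ ¬N): ¬C holds.
  (A ∨ C ∨ V): A holds.
  (A ∨ ¬N ∨ V): A holds.
  (¬C ∨ ¬N ∨ ¬V): ¬C holds.
  (¬A ∨ ¬C ∨ ¬N): ¬C holds.
All clauses satisfied.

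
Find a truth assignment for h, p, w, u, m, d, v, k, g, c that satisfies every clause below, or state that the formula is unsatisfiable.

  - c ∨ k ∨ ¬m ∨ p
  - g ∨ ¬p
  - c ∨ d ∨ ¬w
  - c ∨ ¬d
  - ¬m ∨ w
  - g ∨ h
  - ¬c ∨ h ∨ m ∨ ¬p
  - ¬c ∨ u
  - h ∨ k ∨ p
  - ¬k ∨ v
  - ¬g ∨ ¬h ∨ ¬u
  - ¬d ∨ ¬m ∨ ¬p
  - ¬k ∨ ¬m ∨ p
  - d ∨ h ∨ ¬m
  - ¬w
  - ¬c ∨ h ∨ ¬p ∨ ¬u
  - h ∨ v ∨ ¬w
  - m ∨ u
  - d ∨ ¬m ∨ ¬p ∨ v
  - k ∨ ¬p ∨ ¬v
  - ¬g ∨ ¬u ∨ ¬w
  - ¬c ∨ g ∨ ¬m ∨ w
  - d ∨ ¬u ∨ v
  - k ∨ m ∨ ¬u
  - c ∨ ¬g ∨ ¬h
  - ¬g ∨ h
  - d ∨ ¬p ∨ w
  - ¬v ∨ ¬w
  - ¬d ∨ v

Unit clause (¬w) forces w = False.
In (¬m ∨ w) only ¬m is left, so m = False.
In (m ∨ u) only u is left, so u = True.
In (k ∨ m ∨ ¬u) only k is left, so k = True.
In (¬k ∨ v) only v is left, so v = True.
Try h = False:
  (g ∨ h) forces g = True.
  clause (¬g ∨ h) is falsified — backtrack.
So h = True.
  then (¬g ∨ ¬h ∨ ¬u) forces g = False.
  then (g ∨ ¬p) forces p = False.
Set d = False.
Set c = False.
All clauses satisfied.

h = True; p = False; w = False; u = True; m = False; d = False; v = True; k = True; g = False; c = False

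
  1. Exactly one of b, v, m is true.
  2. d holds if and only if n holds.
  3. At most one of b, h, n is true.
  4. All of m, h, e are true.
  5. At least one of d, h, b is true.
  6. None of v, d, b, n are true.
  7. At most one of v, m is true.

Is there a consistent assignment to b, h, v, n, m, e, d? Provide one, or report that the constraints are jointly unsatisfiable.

b = False; h = True; v = False; n = False; m = True; e = True; d = False

  (1) {b, v, m}: 1 true — exactly one ✓
  (2) d=F, n=F — same ✓
  (3) {b, h, n}: 1 true — at most one ✓
  (4) {m, h, e}: all 3 true ✓
  (5) {d, h, b}: 1 true — at least one ✓
  (6) {v, d, b, n}: 0 true — none ✓
  (7) {v, m}: 1 true — at most one ✓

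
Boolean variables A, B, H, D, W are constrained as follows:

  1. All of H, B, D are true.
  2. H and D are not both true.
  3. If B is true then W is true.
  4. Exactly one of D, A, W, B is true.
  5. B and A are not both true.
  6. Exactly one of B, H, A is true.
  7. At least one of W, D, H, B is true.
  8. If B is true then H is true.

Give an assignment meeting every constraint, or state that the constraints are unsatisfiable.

Case B = True:
  (1) forces H = True.
  Constraint (6) is violated (B=T, H=T) — contradiction.
Case B = False:
  Constraint (1) is violated (B=F) — contradiction.
Both cases fail — unsatisfiable.

Unsatisfiable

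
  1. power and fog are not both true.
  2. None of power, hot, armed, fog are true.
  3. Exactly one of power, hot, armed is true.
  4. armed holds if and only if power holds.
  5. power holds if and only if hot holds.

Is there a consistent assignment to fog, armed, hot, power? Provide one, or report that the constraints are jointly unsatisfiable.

Case armed = True:
  Constraint (2) is violated (armed=T) — contradiction.
Case armed = False:
  (2) forces power = False.
  (2) forces hot = False.
  Constraint (3) is violated (power=F, hot=F, armed=F) — contradiction.
Both cases fail — unsatisfiable.

No satisfying assignment exists.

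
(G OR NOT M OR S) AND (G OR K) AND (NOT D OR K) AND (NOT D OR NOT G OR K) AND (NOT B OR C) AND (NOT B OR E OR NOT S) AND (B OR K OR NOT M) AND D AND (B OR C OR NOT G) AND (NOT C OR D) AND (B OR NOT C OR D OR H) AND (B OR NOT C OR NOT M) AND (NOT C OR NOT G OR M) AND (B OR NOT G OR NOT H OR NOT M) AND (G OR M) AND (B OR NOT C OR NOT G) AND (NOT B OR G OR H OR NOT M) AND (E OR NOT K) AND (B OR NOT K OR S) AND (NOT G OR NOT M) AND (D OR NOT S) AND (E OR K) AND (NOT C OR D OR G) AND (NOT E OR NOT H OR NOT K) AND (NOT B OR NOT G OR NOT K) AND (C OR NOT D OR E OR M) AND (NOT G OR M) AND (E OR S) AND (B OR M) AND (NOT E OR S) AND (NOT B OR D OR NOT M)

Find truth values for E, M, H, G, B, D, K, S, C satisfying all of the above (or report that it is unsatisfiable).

Unit clause (D) forces D = True.
In (NOT D OR K) only K is left, so K = True.
In (E OR NOT K) only E is left, so E = True.
In (NOT E OR NOT H OR NOT K) only NOT H is left, so H = False.
In (NOT E OR S) only S is left, so S = True.
Try M = False:
  (G OR M) forces G = True.
  clause (NOT G OR M) is falsified — backtrack.
So M = True.
  then (NOT G OR NOT M) forces G = False.
  then (NOT B OR G OR H OR NOT M) forces B = False.
  then (B OR NOT C OR NOT M) forces C = False.
All clauses satisfied.

E: True, M: True, H: False, G: False, B: False, D: True, K: True, S: True, C: False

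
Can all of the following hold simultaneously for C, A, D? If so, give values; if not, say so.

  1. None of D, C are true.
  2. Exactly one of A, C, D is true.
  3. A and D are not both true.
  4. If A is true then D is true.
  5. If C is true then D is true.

Unsatisfiable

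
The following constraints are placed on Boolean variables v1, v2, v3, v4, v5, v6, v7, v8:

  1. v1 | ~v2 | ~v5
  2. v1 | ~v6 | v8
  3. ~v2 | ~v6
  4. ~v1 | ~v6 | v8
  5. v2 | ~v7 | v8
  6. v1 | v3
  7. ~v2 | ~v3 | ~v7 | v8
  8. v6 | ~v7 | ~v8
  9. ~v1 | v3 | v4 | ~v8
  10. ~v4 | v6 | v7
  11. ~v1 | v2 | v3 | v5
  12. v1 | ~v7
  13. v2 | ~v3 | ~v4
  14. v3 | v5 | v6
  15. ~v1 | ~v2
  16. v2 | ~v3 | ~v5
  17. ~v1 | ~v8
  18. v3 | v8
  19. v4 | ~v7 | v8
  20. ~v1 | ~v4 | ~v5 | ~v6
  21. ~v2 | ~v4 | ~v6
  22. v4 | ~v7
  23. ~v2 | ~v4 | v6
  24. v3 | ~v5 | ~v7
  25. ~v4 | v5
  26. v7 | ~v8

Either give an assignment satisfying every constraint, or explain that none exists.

v1=F; v2=F; v3=T; v4=F; v5=F; v6=F; v7=F; v8=F

Set v1 = False.
  then (v1 | v3) forces v3 = True.
  then (v1 | ~v7) forces v7 = False.
  then (v7 | ~v8) forces v8 = False.
  then (v1 | ~v6 | v8) forces v6 = False.
  then (~v4 | v6 | v7) forces v4 = False.
Set v2 = False.
  then (v2 | ~v3 | ~v5) forces v5 = False.
All clauses satisfied.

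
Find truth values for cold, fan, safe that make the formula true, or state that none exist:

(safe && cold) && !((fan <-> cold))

cold = True, fan = False, safe = True

  safe && cold = True
  !((fan <-> cold)) = True
    fan <-> cold = False
Both conjuncts True, so the formula holds.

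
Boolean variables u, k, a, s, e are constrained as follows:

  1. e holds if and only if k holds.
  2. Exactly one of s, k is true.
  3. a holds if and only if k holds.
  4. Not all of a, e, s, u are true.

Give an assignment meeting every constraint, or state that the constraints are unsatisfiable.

u = False, k = True, a = True, s = False, e = True

  (1) e=T, k=T — same ✓
  (2) {s, k}: 1 true — exactly one ✓
  (3) a=T, k=T — same ✓
  (4) {a, e, s, u}: 2/4 true — not all ✓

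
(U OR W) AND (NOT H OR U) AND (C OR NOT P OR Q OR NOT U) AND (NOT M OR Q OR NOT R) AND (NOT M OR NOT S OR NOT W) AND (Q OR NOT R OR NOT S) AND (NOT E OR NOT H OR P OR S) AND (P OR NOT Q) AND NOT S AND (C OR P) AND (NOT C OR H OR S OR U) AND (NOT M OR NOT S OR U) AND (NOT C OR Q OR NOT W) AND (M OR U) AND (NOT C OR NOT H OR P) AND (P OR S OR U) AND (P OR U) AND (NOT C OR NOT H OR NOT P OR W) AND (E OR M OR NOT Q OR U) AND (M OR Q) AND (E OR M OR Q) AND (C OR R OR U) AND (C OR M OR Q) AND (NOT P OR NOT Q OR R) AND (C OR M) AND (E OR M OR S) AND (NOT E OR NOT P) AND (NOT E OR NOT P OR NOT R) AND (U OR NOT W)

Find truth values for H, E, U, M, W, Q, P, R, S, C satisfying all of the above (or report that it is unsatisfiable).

H=T; E=F; U=T; M=T; W=T; Q=T; P=T; R=T; S=F; C=F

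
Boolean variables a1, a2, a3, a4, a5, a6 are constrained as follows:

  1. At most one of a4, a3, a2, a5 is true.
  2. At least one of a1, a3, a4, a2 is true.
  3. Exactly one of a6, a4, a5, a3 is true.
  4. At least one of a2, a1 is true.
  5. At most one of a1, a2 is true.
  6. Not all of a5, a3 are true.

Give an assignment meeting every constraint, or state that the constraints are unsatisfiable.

a1 = True; a2 = False; a3 = False; a4 = False; a5 = True; a6 = False

  (1) {a4, a3, a2, a5}: 1 true — at most one ✓
  (2) {a1, a3, a4, a2}: 1 true — at least one ✓
  (3) {a6, a4, a5, a3}: 1 true — exactly one ✓
  (4) {a2, a1}: 1 true — at least one ✓
  (5) {a1, a2}: 1 true — at most one ✓
  (6) {a5, a3}: 1/2 true — not all ✓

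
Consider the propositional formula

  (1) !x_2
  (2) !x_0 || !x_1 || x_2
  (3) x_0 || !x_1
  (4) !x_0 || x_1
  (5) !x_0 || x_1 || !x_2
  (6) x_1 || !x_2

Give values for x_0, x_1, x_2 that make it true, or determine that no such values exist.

x_0 = False, x_1 = False, x_2 = False

Unit clause (!x_2) forces x_2 = False.
Try x_0 = True:
  (!x_0 || !x_1 || x_2) forces x_1 = False.
  clause (!x_0 || x_1) is falsified — backtrack.
So x_0 = False.
  then (x_0 || !x_1) forces x_1 = False.
All clauses satisfied.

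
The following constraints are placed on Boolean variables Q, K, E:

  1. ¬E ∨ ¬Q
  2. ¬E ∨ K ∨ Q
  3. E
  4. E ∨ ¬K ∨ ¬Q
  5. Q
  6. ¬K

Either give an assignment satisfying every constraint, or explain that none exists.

Case Q = True:
  (¬E ∨ ¬Q) forces E = False.
  Clause (E) is falsified — contradiction.
Case Q = False:
  Clause (Q) is falsified — contradiction.
Both cases fail, so the formula is unsatisfiable.

No satisfying assignment exists.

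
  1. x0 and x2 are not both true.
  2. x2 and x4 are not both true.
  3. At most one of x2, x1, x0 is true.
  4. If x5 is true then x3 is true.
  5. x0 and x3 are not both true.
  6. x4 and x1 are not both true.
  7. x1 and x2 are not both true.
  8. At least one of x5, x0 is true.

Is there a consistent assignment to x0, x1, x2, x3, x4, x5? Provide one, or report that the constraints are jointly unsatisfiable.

x0 = False; x1 = False; x2 = False; x3 = True; x4 = True; x5 = True

  (1) x0=F, x2=F — not both ✓
  (2) x2=F, x4=T — not both ✓
  (3) {x2, x1, x0}: 0 true — at most one ✓
  (4) x5=T ⇒ x3: T ✓
  (5) x0=F, x3=T — not both ✓
  (6) x4=T, x1=F — not both ✓
  (7) x1=F, x2=F — not both ✓
  (8) {x5, x0}: 1 true — at least one ✓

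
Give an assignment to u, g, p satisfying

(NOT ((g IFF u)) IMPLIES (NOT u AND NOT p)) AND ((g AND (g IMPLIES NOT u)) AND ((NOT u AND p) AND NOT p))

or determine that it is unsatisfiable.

UNSATISFIABLE

Case p = True: the conjunct NOT p is False.
Case p = False: the conjunct p is False.
Both cases fail — unsatisfiable.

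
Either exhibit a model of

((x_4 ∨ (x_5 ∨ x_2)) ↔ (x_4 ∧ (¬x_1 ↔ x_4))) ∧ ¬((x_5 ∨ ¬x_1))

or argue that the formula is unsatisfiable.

x_1=T; x_2=F; x_4=F; x_5=F

  (x_4 ∨ (x_5 ∨ x_2)) ↔ (x_4 ∧ (¬x_1 ↔ x_4)) = True
    x_4 ∨ (x_5 ∨ x_2) = False
      x_5 ∨ x_2 = False
    x_4 ∧ (¬x_1 ↔ x_4) = False
      ¬x_1 ↔ x_4 = True
        ¬x_1 = False
  ¬((x_5 ∨ ¬x_1)) = True
    x_5 ∨ ¬x_1 = False
      ¬x_1 = False
Both conjuncts True, so the formula holds.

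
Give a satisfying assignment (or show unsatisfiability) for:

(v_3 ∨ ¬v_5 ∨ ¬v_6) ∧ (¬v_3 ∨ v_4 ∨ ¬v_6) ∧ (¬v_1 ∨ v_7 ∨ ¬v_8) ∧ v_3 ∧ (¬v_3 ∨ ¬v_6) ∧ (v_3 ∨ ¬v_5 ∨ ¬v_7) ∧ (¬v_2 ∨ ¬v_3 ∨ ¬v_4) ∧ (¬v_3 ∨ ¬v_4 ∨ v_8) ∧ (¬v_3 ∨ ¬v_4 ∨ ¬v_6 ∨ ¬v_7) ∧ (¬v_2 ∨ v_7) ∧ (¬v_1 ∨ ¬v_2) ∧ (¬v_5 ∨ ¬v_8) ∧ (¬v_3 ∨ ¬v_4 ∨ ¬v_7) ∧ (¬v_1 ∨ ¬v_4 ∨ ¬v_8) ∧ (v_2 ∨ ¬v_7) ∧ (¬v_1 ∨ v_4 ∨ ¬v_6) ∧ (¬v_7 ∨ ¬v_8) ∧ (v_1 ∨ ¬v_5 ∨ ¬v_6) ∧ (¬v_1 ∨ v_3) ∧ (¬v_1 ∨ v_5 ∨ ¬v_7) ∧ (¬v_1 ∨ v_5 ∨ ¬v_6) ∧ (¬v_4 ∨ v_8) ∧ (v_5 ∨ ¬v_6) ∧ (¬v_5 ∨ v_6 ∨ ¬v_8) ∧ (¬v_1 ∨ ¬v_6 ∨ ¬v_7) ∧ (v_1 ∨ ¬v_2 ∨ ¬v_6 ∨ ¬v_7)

Unit clause (v_3) forces v_3 = True.
In (¬v_3 ∨ ¬v_6) only ¬v_6 is left, so v_6 = False.
Set v_1 = False.
Set v_2 = False.
  then (v_2 ∨ ¬v_7) forces v_7 = False.
Set v_4 = False.
Set v_5 = False.
Set v_8 = False.
All clauses satisfied.

v_1=F; v_2=F; v_3=T; v_4=F; v_5=F; v_6=F; v_7=F; v_8=F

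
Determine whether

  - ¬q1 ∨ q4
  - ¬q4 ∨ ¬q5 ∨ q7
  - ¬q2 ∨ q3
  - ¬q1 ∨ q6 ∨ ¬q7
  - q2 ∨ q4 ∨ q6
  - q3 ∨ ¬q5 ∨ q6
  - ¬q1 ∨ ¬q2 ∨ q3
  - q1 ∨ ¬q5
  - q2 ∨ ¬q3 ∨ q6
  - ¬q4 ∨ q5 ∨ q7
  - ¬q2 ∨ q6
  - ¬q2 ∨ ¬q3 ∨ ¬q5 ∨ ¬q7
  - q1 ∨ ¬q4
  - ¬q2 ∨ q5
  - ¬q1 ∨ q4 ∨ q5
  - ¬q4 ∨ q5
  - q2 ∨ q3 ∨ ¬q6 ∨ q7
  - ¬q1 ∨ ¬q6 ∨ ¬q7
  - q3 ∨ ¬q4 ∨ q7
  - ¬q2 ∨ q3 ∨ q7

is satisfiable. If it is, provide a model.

q1=F, q2=F, q3=T, q4=F, q5=F, q6=T, q7=F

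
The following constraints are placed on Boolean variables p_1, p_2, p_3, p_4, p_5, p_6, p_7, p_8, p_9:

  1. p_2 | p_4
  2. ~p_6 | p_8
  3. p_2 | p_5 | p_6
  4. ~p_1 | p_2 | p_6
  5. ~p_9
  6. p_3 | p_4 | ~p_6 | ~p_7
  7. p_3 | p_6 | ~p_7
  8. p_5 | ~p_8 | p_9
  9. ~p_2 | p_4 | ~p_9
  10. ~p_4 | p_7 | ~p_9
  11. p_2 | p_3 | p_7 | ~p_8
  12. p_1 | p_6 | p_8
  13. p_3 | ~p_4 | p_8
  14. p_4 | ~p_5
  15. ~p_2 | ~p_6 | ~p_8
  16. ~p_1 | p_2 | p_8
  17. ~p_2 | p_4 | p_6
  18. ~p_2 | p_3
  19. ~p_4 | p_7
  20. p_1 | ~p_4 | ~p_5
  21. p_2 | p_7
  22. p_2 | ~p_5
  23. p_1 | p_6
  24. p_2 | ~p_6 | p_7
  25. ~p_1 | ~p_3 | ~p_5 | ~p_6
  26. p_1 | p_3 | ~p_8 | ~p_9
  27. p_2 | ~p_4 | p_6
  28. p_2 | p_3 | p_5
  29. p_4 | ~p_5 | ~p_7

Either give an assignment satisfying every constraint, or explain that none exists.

Unit clause (~p_9) forces p_9 = False.
Try p_1 = False:
  (p_1 | p_6) forces p_6 = True.
  (~p_6 | p_8) forces p_8 = True.
  (p_5 | ~p_8 | p_9) forces p_5 = True.
  (p_4 | ~p_5) forces p_4 = True.
  clause (p_1 | ~p_4 | ~p_5) is falsified — backtrack.
So p_1 = True.
Set p_2 = True.
  then (~p_2 | p_3) forces p_3 = True.
Try p_4 = False:
  (p_4 | ~p_5) forces p_5 = False.
  (p_5 | ~p_8 | p_9) forces p_8 = False.
  (~p_6 | p_8) forces p_6 = False.
  clause (~p_2 | p_4 | p_6) is falsified — backtrack.
So p_4 = True.
  then (~p_4 | p_7) forces p_7 = True.
Set p_5 = True.
  then (~p_1 | ~p_3 | ~p_5 | ~p_6) forces p_6 = False.
Set p_8 = False.
All clauses satisfied.

p_1=T; p_2=T; p_3=T; p_4=T; p_5=T; p_6=F; p_7=T; p_8=F; p_9=F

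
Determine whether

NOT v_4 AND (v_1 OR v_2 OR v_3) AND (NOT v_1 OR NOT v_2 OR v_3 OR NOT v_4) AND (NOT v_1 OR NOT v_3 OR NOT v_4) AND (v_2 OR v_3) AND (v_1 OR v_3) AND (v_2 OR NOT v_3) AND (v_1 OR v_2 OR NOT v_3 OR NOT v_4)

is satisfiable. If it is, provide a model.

v_1 = False, v_2 = True, v_3 = True, v_4 = False

Unit clause (NOT v_4) forces v_4 = False.
Set v_1 = False.
  then (v_1 OR v_3) forces v_3 = True.
  then (v_2 OR NOT v_3) forces v_2 = True.
Check each clause:
  (NOT v_4): NOT v_4 holds.
  (v_1 OR v_2 OR v_3): v_2 holds.
  (NOT v_1 OR NOT v_2 OR v_3 OR NOT v_4): NOT v_1 holds.
  (NOT v_1 OR NOT v_3 OR NOT v_4): NOT v_1 holds.
  (v_2 OR v_3): v_2 holds.
  (v_1 OR v_3): v_3 holds.
  (v_2 OR NOT v_3): v_2 holds.
  (v_1 OR v_2 OR NOT v_3 OR NOT v_4): v_2 holds.
All clauses satisfied.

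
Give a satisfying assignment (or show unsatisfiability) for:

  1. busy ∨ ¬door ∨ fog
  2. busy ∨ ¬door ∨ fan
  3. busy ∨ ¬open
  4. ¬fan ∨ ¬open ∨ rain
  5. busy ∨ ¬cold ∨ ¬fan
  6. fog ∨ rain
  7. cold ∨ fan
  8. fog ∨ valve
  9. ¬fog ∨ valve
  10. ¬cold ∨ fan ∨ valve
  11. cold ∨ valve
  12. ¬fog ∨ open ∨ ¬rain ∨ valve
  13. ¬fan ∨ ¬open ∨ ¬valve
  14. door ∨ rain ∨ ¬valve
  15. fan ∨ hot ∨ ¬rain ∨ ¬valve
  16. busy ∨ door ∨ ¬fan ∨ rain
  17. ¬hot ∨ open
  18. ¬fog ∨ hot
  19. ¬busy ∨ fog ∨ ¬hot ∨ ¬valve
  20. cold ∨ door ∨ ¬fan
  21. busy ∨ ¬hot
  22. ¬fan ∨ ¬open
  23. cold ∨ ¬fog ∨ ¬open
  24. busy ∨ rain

Set cold = True.
Set rain = True.
Set open = False.
  then (¬hot ∨ open) forces hot = False.
  then (¬fog ∨ hot) forces fog = False.
  then (fog ∨ valve) forces valve = True.
  then (fan ∨ hot ∨ ¬rain ∨ ¬valve) forces fan = True.
  then (busy ∨ ¬cold ∨ ¬fan) forces busy = True.
Set door = True.
All clauses satisfied.

cold = True, rain = True, open = False, door = True, fog = False, valve = True, fan = True, busy = True, hot = False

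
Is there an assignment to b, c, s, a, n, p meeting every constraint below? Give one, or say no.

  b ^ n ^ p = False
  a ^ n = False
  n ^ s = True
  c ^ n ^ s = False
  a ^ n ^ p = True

b: False; c: True; s: False; a: True; n: True; p: True

b ^ n ^ p = F ^ T ^ T = False ✓
a ^ n = T ^ T = False ✓
n ^ s = T ^ F = True ✓
c ^ n ^ s = T ^ T ^ F = False ✓
a ^ n ^ p = T ^ T ^ T = True ✓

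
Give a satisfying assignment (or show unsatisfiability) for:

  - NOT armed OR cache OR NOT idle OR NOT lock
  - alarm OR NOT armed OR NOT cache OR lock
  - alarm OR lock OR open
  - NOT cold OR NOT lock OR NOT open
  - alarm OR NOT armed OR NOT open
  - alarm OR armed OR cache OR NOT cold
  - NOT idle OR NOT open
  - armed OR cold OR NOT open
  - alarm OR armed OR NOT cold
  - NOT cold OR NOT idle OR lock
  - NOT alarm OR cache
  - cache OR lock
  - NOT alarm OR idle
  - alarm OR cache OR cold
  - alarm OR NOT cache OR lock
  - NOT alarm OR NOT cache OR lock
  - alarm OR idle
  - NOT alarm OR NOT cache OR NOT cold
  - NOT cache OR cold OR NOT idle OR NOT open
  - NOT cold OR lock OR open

Set alarm = True.
  then (NOT alarm OR cache) forces cache = True.
  then (NOT alarm OR idle) forces idle = True.
  then (NOT alarm OR NOT cache OR lock) forces lock = True.
  then (NOT alarm OR NOT cache OR NOT cold) forces cold = False.
  then (NOT cache OR cold OR NOT idle OR NOT open) forces open = False.
Set armed = True.
All clauses satisfied.

alarm: True, open: False, lock: True, armed: True, cold: False, idle: True, cache: True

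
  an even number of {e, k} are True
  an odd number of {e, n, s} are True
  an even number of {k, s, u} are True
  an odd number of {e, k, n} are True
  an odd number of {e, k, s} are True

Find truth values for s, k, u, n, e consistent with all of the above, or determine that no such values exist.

s=T, k=T, u=F, n=T, e=T

{e, k}: 2 true → even ✓
{e, n, s}: 3 true → odd ✓
{k, s, u}: 2 true → even ✓
{e, k, n}: 3 true → odd ✓
{e, k, s}: 3 true → odd ✓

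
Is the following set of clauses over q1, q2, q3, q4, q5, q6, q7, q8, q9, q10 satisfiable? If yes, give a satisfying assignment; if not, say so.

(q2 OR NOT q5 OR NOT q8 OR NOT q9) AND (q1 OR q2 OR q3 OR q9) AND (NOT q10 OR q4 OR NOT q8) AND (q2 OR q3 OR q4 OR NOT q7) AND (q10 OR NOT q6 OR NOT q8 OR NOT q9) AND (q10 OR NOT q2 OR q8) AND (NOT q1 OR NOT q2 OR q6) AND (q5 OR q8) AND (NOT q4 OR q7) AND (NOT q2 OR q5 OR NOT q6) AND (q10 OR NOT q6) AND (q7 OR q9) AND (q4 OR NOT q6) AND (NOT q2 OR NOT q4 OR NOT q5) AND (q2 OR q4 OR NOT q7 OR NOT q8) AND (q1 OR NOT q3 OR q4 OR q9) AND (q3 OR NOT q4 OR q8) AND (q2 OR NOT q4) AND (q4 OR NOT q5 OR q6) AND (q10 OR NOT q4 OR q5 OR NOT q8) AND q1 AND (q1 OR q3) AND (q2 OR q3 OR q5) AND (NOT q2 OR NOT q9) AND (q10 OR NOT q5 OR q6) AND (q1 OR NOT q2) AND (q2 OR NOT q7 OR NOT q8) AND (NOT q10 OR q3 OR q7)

q1=T, q2=F, q3=T, q4=F, q5=F, q6=F, q7=F, q8=T, q9=T, q10=F

Unit clause (q1) forces q1 = True.
Try q2 = True:
  (NOT q1 OR NOT q2 OR q6) forces q6 = True.
  (NOT q2 OR q5 OR NOT q6) forces q5 = True.
  (q10 OR NOT q6) forces q10 = True.
  (q4 OR NOT q6) forces q4 = True.
  clause (NOT q2 OR NOT q4 OR NOT q5) is falsified — backtrack.
So q2 = False.
  then (q2 OR NOT q4) forces q4 = False.
  then (q4 OR NOT q6) forces q6 = False.
  then (q4 OR NOT q5 OR q6) forces q5 = False.
  then (q2 OR q3 OR q5) forces q3 = True.
  then (q5 OR q8) forces q8 = True.
  then (q2 OR q4 OR NOT q7 OR NOT q8) forces q7 = False.
  then (NOT q10 OR q4 OR NOT q8) forces q10 = False.
  then (q7 OR q9) forces q9 = True.
All clauses satisfied.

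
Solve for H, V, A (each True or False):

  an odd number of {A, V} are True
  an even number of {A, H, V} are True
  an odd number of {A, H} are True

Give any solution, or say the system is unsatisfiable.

H = True; V = True; A = False

{A, V}: 1 true → odd ✓
{A, H, V}: 2 true → even ✓
{A, H}: 1 true → odd ✓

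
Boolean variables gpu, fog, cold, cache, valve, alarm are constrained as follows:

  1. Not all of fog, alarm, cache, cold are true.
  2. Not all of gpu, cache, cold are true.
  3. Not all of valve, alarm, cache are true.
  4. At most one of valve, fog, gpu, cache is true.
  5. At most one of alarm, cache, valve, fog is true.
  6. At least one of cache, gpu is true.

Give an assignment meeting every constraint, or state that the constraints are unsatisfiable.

gpu = True; fog = False; cold = True; cache = False; valve = False; alarm = True

  (1) {fog, alarm, cache, cold}: 2/4 true — not all ✓
  (2) {gpu, cache, cold}: 2/3 true — not all ✓
  (3) {valve, alarm, cache}: 1/3 true — not all ✓
  (4) {valve, fog, gpu, cache}: 1 true — at most one ✓
  (5) {alarm, cache, valve, fog}: 1 true — at most one ✓
  (6) {cache, gpu}: 1 true — at least one ✓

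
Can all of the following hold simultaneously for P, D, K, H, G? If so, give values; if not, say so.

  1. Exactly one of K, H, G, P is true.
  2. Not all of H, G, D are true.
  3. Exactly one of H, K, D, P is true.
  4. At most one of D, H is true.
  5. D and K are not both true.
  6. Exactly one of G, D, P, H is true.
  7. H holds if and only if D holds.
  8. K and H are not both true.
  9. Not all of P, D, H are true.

P = True, D = False, K = False, H = False, G = False

  (1) {K, H, G, P}: 1 true — exactly one ✓
  (2) {H, G, D}: 0/3 true — not all ✓
  (3) {H, K, D, P}: 1 true — exactly one ✓
  (4) {D, H}: 0 true — at most one ✓
  (5) D=F, K=F — not both ✓
  (6) {G, D, P, H}: 1 true — exactly one ✓
  (7) H=F, D=F — same ✓
  (8) K=F, H=F — not both ✓
  (9) {P, D, H}: 1/3 true — not all ✓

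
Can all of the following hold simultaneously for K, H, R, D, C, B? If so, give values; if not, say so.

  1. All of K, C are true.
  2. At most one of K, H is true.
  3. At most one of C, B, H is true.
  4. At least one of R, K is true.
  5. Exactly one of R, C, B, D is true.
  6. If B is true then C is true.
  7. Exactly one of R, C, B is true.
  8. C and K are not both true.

No satisfying assignment exists.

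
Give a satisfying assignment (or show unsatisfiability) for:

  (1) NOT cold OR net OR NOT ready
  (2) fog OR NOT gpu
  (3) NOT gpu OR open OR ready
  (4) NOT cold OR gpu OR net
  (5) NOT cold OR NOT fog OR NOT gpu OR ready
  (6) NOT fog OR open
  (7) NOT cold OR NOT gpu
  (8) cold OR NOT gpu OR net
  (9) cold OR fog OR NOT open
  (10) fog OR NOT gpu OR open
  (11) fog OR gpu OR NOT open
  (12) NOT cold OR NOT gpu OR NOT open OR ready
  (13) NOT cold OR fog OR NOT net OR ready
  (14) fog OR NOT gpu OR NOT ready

Set ready = True.
Set gpu = True.
  then (fog OR NOT gpu) forces fog = True.
  then (NOT fog OR open) forces open = True.
  then (NOT cold OR NOT gpu) forces cold = False.
  then (cold OR NOT gpu OR net) forces net = True.
All clauses satisfied.

ready: True; gpu: True; fog: True; open: True; cold: False; net: True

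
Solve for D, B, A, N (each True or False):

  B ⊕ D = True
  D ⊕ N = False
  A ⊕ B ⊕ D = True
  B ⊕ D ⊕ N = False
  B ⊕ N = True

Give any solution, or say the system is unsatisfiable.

D = True, B = False, A = False, N = True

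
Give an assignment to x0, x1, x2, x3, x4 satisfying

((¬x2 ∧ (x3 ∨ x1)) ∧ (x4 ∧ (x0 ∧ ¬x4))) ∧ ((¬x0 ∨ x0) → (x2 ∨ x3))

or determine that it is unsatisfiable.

Unsatisfiable

Case x4 = True: the conjunct ¬x4 is False.
Case x4 = False: the conjunct x4 is False.
Both cases fail — unsatisfiable.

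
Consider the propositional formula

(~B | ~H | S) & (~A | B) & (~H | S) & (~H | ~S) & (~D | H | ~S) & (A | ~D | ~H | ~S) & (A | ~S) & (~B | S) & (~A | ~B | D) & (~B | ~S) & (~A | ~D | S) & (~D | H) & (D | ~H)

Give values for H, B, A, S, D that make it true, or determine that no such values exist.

Set H = False.
  then (~D | H) forces D = False.
Try B = True:
  (~B | S) forces S = True.
  clause (~B | ~S) is falsified — backtrack.
So B = False.
  then (~A | B) forces A = False.
  then (A | ~S) forces S = False.
All clauses satisfied.

H=F, B=F, A=F, S=F, D=F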